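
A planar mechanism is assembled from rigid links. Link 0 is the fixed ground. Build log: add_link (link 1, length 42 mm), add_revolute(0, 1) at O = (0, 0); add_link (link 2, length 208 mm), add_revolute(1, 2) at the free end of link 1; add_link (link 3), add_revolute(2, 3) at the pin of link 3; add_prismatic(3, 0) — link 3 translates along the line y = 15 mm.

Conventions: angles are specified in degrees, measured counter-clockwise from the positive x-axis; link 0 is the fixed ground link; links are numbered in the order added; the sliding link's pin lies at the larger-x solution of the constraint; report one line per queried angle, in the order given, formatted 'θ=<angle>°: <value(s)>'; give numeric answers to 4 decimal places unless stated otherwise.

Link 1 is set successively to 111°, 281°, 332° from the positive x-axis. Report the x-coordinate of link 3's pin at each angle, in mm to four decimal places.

geometry: r = 42 mm, L = 208 mm, e = 15 mm
θ=111°: crank pin P = (r cos θ, r sin θ) = (-15.051454, 39.210378)
θ=111°: h = r sin θ − e = 39.210378 − 15 = 24.210378
θ=111°: x = r cos θ + √(L² − h²) = -15.051454 + 206.586199 = 191.534745
θ=281°: crank pin P = (r cos θ, r sin θ) = (8.013978, -41.228342)
θ=281°: h = r sin θ − e = -41.228342 − 15 = -56.228342
θ=281°: x = r cos θ + √(L² − h²) = 8.013978 + 200.255770 = 208.269748
θ=332°: crank pin P = (r cos θ, r sin θ) = (37.083799, -19.717806)
θ=332°: h = r sin θ − e = -19.717806 − 15 = -34.717806
θ=332°: x = r cos θ + √(L² − h²) = 37.083799 + 205.082115 = 242.165914

θ=111°: 191.5347
θ=281°: 208.2697
θ=332°: 242.1659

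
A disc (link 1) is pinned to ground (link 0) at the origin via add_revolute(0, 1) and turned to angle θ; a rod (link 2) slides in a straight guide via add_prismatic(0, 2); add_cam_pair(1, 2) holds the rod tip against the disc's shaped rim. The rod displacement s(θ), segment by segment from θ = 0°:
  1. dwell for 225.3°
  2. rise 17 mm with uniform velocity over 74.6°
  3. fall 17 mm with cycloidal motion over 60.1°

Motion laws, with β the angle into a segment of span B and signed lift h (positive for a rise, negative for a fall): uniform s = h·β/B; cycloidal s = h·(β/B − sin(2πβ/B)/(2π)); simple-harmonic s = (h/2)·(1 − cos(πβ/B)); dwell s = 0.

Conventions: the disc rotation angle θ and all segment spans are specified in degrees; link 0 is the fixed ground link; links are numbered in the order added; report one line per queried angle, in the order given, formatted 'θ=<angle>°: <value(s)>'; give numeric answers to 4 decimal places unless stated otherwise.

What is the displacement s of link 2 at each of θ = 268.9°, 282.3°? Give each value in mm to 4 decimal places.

segment 1 (0° to 225.3°, dwell): s unchanged at 0.0000
θ = 268.9° falls in segment 2 (225.3° to 299.9°, uniform, h = 17): β = 268.9 − 225.3 = 43.6°, B = 74.6°; Δs = 17·43.6/74.6 = 9.9357; s = 0.0000 + 9.9357 = 9.9357
θ = 282.3° falls in segment 2 (225.3° to 299.9°, uniform, h = 17): β = 282.3 − 225.3 = 57°, B = 74.6°; Δs = 17·57/74.6 = 12.9893; s = 0.0000 + 12.9893 = 12.9893

θ=268.9°: 9.9357
θ=282.3°: 12.9893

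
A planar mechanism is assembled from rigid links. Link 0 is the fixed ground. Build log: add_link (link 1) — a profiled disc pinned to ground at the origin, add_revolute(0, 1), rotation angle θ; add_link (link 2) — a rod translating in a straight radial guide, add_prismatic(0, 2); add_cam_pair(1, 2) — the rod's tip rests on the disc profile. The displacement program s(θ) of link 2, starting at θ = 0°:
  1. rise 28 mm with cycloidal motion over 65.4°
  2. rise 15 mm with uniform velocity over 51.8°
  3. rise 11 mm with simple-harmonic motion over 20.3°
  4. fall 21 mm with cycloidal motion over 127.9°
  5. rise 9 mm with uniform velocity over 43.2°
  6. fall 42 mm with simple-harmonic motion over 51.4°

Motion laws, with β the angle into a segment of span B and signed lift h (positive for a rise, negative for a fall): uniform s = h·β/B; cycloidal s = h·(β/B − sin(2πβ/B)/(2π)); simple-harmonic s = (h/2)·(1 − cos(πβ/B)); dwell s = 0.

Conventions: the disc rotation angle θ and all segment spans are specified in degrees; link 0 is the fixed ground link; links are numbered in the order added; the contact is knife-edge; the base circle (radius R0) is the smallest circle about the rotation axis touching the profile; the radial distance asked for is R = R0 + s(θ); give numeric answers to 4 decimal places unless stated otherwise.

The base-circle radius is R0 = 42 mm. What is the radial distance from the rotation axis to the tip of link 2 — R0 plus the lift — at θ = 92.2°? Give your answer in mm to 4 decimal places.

seg 1 [0°–65.4°] cycloidal, h=28: full span → s += 28 → s = 28.0000
seg 2 [65.4°–117.2°] uniform, h=15: θ=92.2° here. β=26.8, B=51.8. 15·26.8/51.8 = 7.7606 → s = 35.7606
R = R0 + s = 42 + 35.7606 = 77.7606

77.7606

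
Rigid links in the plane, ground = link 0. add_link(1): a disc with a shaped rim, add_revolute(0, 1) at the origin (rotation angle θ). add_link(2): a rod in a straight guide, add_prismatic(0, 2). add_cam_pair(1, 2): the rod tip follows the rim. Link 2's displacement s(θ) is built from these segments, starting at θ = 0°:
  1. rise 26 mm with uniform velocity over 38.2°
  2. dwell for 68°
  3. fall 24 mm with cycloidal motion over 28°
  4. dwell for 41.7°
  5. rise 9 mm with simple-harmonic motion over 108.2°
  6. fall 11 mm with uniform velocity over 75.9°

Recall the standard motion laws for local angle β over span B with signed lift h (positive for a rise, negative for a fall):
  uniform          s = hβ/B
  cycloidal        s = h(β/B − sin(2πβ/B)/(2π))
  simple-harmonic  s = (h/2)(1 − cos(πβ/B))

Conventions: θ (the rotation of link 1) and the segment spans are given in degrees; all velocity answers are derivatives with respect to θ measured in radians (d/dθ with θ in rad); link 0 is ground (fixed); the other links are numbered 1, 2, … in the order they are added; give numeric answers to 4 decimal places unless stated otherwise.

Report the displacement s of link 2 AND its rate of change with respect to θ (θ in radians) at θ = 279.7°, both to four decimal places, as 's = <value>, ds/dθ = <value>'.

segment 1 (0° to 38.2°, uniform, h = 26) is passed completely: s = 0.0000 + (26) = 26.0000
segment 2 (38.2° to 106.2°, dwell): s unchanged at 26.0000
segment 3 (106.2° to 134.2°, cycloidal, h = -24) is passed completely: s = 26.0000 + (-24) = 2.0000
segment 4 (134.2° to 175.9°, dwell): s unchanged at 2.0000
θ = 279.7° falls in segment 5 (175.9° to 284.1°, simple-harmonic, h = 9): β = 279.7 − 175.9 = 103.8°, B = 108.2°; Δs = 9/2·(1 − cos(π·0.9593)) = 8.9633; s = 2.0000 + 8.9633 = 10.9633
velocity in seg [175.9°–284.1°] (simple-harmonic), θ in radians: β = 103.8° = 1.8117 rad, B = 108.2° = 1.8884 rad; ds/dθ = (πh/(2B)) sin(πβ/B) = (π·9/(2·1.8884)) sin(π·0.9593) = 0.953786 mm/rad

s = 10.9633, ds/dθ = 0.9538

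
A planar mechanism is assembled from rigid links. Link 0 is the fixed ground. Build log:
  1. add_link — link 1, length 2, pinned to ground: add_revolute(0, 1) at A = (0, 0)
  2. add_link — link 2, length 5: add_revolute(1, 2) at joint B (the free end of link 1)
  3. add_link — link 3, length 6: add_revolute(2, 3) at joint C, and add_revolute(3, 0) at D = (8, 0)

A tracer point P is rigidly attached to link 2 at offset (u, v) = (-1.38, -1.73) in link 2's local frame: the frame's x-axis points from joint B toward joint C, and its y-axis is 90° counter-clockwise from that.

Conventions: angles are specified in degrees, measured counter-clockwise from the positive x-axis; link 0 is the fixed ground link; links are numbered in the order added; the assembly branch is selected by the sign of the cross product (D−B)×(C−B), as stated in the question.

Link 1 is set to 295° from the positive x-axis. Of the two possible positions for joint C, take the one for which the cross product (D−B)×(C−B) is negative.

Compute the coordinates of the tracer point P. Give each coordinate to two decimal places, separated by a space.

A=(0,0), D=(8.00,0)
B = A + 2.00·(cos295°, sin295°) = (0.8452, -1.8126)
|BD| = 7.3808
circle(B,5.00) ∩ circle(D,6.00): a=2.9452, h=4.0405
  candidates: C₊=(2.7080,2.8274) cross=29.822; C₋=(4.6926,-5.0061) cross=-29.822
  branch - wants cross < 0 → take C=(4.6926,-5.0061) (cross=-29.822)
ex = (C−B)/|BC| = (0.7695,-0.6387); ey = (0.6387,0.7695)
P = B + -1.38·ex + -1.73·ey = (-1.3216,-2.2624)

-1.32 -2.26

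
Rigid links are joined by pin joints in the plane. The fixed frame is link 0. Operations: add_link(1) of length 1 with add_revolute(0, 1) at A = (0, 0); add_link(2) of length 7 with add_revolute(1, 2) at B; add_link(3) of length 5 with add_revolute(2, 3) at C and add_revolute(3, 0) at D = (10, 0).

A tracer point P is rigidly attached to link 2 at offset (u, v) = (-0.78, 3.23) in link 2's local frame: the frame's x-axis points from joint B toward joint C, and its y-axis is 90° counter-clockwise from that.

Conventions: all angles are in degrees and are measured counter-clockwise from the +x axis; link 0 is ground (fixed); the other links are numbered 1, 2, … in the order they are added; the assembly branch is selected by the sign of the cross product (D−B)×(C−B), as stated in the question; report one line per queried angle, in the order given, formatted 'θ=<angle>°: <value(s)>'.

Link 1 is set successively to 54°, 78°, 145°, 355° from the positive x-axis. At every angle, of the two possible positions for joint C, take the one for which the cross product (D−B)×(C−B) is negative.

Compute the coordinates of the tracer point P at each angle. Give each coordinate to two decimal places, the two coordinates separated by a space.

A=(0,0), D=(10.00,0)
θ=54°: B = A + 1.00·(cos54°, sin54°) = (0.5878, 0.8090)
θ=54°: |BD| = 9.4469
θ=54°: circle(B,7.00) ∩ circle(D,5.00): a=5.9937, h=3.6160
θ=54°:   candidates: C₊=(6.8691,3.8984) cross=34.160; C₋=(6.2498,-3.3070) cross=-34.160
θ=54°:   branch - wants cross < 0 → take C=(6.2498,-3.3070) (cross=-34.160)
θ=54°: ex = (C−B)/|BC| = (0.8089,-0.5880); ey = (0.5880,0.8089)
θ=54°: P = B + -0.78·ex + 3.23·ey = (1.8561,3.8803)
θ=78°: B = A + 1.00·(cos78°, sin78°) = (0.2079, 0.9781)
θ=78°: |BD| = 9.8408
θ=78°: circle(B,7.00) ∩ circle(D,5.00): a=6.1398, h=3.3619
θ=78°:   candidates: C₊=(6.6515,3.7132) cross=33.084; C₋=(5.9832,-2.9774) cross=-33.084
θ=78°:   branch - wants cross < 0 → take C=(5.9832,-2.9774) (cross=-33.084)
θ=78°: ex = (C−B)/|BC| = (0.8250,-0.5651); ey = (0.5651,0.8250)
θ=78°: P = B + -0.78·ex + 3.23·ey = (1.3896,4.0838)
θ=145°: B = A + 1.00·(cos145°, sin145°) = (-0.8192, 0.5736)
θ=145°: |BD| = 10.8343
θ=145°: circle(B,7.00) ∩ circle(D,5.00): a=6.5248, h=2.5352
θ=145°:   candidates: C₊=(5.8307,2.7598) cross=27.468; C₋=(5.5622,-2.3035) cross=-27.468
θ=145°:   branch - wants cross < 0 → take C=(5.5622,-2.3035) (cross=-27.468)
θ=145°: ex = (C−B)/|BC| = (0.9116,-0.4110); ey = (0.4110,0.9116)
θ=145°: P = B + -0.78·ex + 3.23·ey = (-0.2026,3.8387)
θ=355°: B = A + 1.00·(cos355°, sin355°) = (0.9962, -0.0872)
θ=355°: |BD| = 9.0042
θ=355°: circle(B,7.00) ∩ circle(D,5.00): a=5.8348, h=3.8672
θ=355°:   candidates: C₊=(6.7933,3.8363) cross=34.821; C₋=(6.8682,-3.8976) cross=-34.821
θ=355°:   branch - wants cross < 0 → take C=(6.8682,-3.8976) (cross=-34.821)
θ=355°: ex = (C−B)/|BC| = (0.8389,-0.5444); ey = (0.5444,0.8389)
θ=355°: P = B + -0.78·ex + 3.23·ey = (2.1002,3.0469)

θ=54°: 1.86 3.88
θ=78°: 1.39 4.08
θ=145°: -0.20 3.84
θ=355°: 2.10 3.05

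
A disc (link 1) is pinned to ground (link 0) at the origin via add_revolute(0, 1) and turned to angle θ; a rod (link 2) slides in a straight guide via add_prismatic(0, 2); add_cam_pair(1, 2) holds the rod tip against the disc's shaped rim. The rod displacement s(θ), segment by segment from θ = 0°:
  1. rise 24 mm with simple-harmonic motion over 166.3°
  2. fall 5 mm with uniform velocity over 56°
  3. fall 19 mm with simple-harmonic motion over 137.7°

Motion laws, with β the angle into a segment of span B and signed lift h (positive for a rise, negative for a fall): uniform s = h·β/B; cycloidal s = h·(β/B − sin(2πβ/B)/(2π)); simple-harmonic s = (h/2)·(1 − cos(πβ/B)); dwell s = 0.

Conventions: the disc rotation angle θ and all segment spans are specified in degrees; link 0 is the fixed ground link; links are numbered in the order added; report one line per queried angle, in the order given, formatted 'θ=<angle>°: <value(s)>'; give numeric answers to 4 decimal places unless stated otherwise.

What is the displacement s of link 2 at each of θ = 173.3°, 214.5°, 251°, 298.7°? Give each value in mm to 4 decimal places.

segment 1 (0° to 166.3°, simple-harmonic, h = 24) is passed completely: s = 0.0000 + (24) = 24.0000
θ = 173.3° falls in segment 2 (166.3° to 222.3°, uniform, h = -5): β = 173.3 − 166.3 = 7°, B = 56°; Δs = -5·7/56 = -0.6250; s = 24.0000 − 0.6250 = 23.3750
θ = 214.5° falls in segment 2 (166.3° to 222.3°, uniform, h = -5): β = 214.5 − 166.3 = 48.2°, B = 56°; Δs = -5·48.2/56 = -4.3036; s = 24.0000 − 4.3036 = 19.6964
segment 2 (166.3° to 222.3°, uniform, h = -5) is passed completely: s = 24.0000 + (-5) = 19.0000
θ = 251° falls in segment 3 (222.3° to 360°, simple-harmonic, h = -19): β = 251 − 222.3 = 28.7°, B = 137.7°; Δs = -19/2·(1 − cos(π·0.2084)) = -1.9648; s = 19.0000 − 1.9648 = 17.0352
θ = 298.7° falls in segment 3 (222.3° to 360°, simple-harmonic, h = -19): β = 298.7 − 222.3 = 76.4°, B = 137.7°; Δs = -19/2·(1 − cos(π·0.5548)) = -11.1283; s = 19.0000 − 11.1283 = 7.8717

θ=173.3°: 23.3750
θ=214.5°: 19.6964
θ=251°: 17.0352
θ=298.7°: 7.8717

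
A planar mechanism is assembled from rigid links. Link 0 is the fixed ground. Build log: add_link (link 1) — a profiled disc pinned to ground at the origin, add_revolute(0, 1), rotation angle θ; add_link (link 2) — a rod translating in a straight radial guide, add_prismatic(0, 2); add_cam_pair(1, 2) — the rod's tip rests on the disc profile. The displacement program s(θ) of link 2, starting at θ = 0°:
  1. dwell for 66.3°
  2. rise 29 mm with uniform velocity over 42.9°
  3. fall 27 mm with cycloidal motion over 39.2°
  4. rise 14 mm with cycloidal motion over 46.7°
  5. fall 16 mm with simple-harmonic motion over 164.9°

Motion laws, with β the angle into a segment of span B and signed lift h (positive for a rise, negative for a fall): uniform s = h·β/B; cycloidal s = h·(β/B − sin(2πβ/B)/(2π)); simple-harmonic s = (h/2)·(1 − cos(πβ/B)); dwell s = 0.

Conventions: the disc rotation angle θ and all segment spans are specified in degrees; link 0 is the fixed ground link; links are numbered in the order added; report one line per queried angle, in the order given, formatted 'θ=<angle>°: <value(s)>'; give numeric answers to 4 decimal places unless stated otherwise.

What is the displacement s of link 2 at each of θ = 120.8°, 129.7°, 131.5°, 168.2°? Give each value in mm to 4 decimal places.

seg 1 [0°–66.3°] dwell: s stays 0.0000
seg 2 [66.3°–109.2°] uniform, h=29: full span → s += 29 → s = 29.0000
seg 3 [109.2°–148.4°] cycloidal, h=-27: θ=120.8° here. β=11.6, B=39.2. -27·(0.2959 − sin(2π·0.2959)/(2π)) = -3.8702 → s = 25.1298
seg 3 [109.2°–148.4°] cycloidal, h=-27: θ=129.7° here. β=20.5, B=39.2. -27·(0.5230 − sin(2π·0.5230)/(2π)) = -14.7376 → s = 14.2624
seg 3 [109.2°–148.4°] cycloidal, h=-27: θ=131.5° here. β=22.3, B=39.2. -27·(0.5689 − sin(2π·0.5689)/(2π)) = -17.1619 → s = 11.8381
seg 3 [109.2°–148.4°] cycloidal, h=-27: full span → s += -27 → s = 2.0000
seg 4 [148.4°–195.1°] cycloidal, h=14: θ=168.2° here. β=19.8, B=46.7. 14·(0.4240 − sin(2π·0.4240)/(2π)) = 4.9115 → s = 6.9115

θ=120.8°: 25.1298
θ=129.7°: 14.2624
θ=131.5°: 11.8381
θ=168.2°: 6.9115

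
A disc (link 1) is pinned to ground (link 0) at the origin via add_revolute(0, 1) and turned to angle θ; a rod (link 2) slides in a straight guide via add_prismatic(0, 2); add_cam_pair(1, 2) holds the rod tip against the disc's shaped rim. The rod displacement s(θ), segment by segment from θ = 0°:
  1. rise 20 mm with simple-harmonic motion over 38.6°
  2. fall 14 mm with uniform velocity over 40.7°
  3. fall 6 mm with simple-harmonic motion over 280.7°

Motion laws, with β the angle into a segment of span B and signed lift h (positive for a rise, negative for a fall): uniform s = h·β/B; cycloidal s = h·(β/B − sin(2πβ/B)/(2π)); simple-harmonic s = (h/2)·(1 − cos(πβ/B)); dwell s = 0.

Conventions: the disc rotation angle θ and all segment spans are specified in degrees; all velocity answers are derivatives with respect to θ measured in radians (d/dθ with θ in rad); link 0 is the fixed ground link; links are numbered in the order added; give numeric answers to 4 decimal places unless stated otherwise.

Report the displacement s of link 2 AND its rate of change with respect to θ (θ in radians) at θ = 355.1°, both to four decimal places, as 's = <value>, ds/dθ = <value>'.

segment 1 (0° to 38.6°, simple-harmonic, h = 20) is passed completely: s = 0.0000 + (20) = 20.0000
segment 2 (38.6° to 79.3°, uniform, h = -14) is passed completely: s = 20.0000 + (-14) = 6.0000
θ = 355.1° falls in segment 3 (79.3° to 360°, simple-harmonic, h = -6): β = 355.1 − 79.3 = 275.8°, B = 280.7°; Δs = -6/2·(1 − cos(π·0.9825)) = -5.9955; s = 6.0000 − 5.9955 = 0.0045
velocity in seg [79.3°–360°] (simple-harmonic), θ in radians: β = 275.8° = 4.8136 rad, B = 280.7° = 4.8991 rad; ds/dθ = (πh/(2B)) sin(πβ/B) = (π·(-6)/(2·4.8991)) sin(π·0.9825) = -0.105448 mm/rad

s = 0.0045, ds/dθ = -0.1054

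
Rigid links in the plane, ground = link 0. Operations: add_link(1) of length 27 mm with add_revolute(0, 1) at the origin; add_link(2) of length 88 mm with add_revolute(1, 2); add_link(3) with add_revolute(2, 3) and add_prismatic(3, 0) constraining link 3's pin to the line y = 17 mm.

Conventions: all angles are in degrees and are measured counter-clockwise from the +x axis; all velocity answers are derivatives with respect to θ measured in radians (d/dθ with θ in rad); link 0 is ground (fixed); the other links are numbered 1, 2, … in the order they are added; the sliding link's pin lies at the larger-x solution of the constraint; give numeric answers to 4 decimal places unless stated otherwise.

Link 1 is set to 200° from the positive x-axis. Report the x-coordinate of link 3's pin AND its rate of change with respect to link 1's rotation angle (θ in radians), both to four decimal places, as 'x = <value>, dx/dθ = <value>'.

geometry: r = 27 mm, L = 88 mm, e = 17 mm
crank pin P = (r cos θ, r sin θ) = (-25.371701, -9.234544)
h = r sin θ − e = -9.234544 − 17 = -26.234544
x = r cos θ + √(L² − h²) = -25.371701 + 83.998504 = 58.626803
dx/dθ = −r sin θ − h·r cos θ/√(L² − h²) (θ in radians; h = -26.234544) = 1.310415

x = 58.6268, dx/dθ = 1.3104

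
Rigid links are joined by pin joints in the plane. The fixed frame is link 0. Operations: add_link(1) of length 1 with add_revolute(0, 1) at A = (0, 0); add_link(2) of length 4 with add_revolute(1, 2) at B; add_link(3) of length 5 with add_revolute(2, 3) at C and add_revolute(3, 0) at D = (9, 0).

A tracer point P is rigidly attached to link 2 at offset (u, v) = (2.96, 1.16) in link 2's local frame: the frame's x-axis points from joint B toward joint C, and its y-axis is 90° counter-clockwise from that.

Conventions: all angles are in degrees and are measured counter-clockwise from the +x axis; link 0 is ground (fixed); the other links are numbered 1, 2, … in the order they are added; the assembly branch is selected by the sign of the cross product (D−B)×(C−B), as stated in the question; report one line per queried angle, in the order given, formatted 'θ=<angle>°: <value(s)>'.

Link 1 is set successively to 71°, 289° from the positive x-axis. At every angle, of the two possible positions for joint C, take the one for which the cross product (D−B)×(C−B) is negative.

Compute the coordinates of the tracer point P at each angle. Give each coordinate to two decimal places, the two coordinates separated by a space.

A=(0,0), D=(9.00,0)
θ=71°: B = A + 1.00·(cos71°, sin71°) = (0.3256, 0.9455)
θ=71°: |BD| = 8.7258
θ=71°: circle(B,4.00) ∩ circle(D,5.00): a=3.8472, h=1.0950
θ=71°:   candidates: C₊=(4.2688,1.6172) cross=9.555; C₋=(4.0315,-0.5599) cross=-9.555
θ=71°:   branch - wants cross < 0 → take C=(4.0315,-0.5599) (cross=-9.555)
θ=71°: ex = (C−B)/|BC| = (0.9265,-0.3764); ey = (0.3764,0.9265)
θ=71°: P = B + 2.96·ex + 1.16·ey = (3.5045,0.9062)
θ=289°: B = A + 1.00·(cos289°, sin289°) = (0.3256, -0.9455)
θ=289°: |BD| = 8.7258
θ=289°: circle(B,4.00) ∩ circle(D,5.00): a=3.8472, h=1.0950
θ=289°:   candidates: C₊=(4.0315,0.5599) cross=9.555; C₋=(4.2688,-1.6172) cross=-9.555
θ=289°:   branch - wants cross < 0 → take C=(4.2688,-1.6172) (cross=-9.555)
θ=289°: ex = (C−B)/|BC| = (0.9858,-0.1679); ey = (0.1679,0.9858)
θ=289°: P = B + 2.96·ex + 1.16·ey = (3.4383,-0.2991)

θ=71°: 3.50 0.91
θ=289°: 3.44 -0.30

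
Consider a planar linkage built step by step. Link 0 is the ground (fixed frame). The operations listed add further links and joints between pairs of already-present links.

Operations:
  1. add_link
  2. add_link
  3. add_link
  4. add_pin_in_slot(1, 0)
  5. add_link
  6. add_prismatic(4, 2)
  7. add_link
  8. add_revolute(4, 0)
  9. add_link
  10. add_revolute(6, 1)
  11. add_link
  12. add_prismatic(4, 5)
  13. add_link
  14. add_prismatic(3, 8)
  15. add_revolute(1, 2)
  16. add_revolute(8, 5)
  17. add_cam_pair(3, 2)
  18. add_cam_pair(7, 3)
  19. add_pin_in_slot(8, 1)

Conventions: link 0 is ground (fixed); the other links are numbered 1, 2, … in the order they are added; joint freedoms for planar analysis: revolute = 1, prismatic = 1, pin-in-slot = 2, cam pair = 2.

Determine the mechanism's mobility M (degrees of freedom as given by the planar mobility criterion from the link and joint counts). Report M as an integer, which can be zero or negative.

L=1 J1=0 J2=0
add link → L=2 J1=0 J2=0
add link → L=3 J1=0 J2=0
add link → L=4 J1=0 J2=0
PS@1,0 dof=2 J2 → L=4 J1=0 J2=1
add link → L=5 J1=0 J2=1
P@4,2 dof=1 J1 → L=5 J1=1 J2=1
add link → L=6 J1=1 J2=1
R@4,0 dof=1 J1 → L=6 J1=2 J2=1
add link → L=7 J1=2 J2=1
R@6,1 dof=1 J1 → L=7 J1=3 J2=1
add link → L=8 J1=3 J2=1
P@4,5 dof=1 J1 → L=8 J1=4 J2=1
add link → L=9 J1=4 J2=1
P@3,8 dof=1 J1 → L=9 J1=5 J2=1
R@1,2 dof=1 J1 → L=9 J1=6 J2=1
R@8,5 dof=1 J1 → L=9 J1=7 J2=1
C@3,2 dof=2 J2 → L=9 J1=7 J2=2
C@7,3 dof=2 J2 → L=9 J1=7 J2=3
PS@8,1 dof=2 J2 → L=9 J1=7 J2=4
M=3(L−1)−2J1−J2=3·8−2·7−4=6

M = 6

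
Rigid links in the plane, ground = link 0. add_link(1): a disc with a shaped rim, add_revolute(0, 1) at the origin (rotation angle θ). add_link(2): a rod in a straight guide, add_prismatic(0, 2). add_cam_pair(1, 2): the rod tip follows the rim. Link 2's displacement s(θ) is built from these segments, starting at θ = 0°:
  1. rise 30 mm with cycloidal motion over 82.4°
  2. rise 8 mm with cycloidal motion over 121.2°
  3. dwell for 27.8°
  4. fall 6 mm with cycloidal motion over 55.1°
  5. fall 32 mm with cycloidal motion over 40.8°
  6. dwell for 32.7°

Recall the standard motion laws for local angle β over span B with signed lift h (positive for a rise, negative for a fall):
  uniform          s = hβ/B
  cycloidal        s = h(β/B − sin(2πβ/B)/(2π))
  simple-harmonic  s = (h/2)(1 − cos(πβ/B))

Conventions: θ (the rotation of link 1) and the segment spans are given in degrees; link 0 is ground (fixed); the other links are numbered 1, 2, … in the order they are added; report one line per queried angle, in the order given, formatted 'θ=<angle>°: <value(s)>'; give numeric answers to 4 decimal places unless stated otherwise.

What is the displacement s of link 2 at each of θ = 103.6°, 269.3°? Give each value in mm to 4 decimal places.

segment 1 (0° to 82.4°, cycloidal, h = 30) is passed completely: s = 0.0000 + (30) = 30.0000
θ = 103.6° falls in segment 2 (82.4° to 203.6°, cycloidal, h = 8): β = 103.6 − 82.4 = 21.2°, B = 121.2°; Δs = 8·(0.1749 − sin(2π·0.1749)/(2π)) = 0.2652; s = 30.0000 + 0.2652 = 30.2652
segment 2 (82.4° to 203.6°, cycloidal, h = 8) is passed completely: s = 30.0000 + (8) = 38.0000
segment 3 (203.6° to 231.4°, dwell): s unchanged at 38.0000
θ = 269.3° falls in segment 4 (231.4° to 286.5°, cycloidal, h = -6): β = 269.3 − 231.4 = 37.9°, B = 55.1°; Δs = -6·(0.6878 − sin(2π·0.6878)/(2π)) = -5.0101; s = 38.0000 − 5.0101 = 32.9899

θ=103.6°: 30.2652
θ=269.3°: 32.9899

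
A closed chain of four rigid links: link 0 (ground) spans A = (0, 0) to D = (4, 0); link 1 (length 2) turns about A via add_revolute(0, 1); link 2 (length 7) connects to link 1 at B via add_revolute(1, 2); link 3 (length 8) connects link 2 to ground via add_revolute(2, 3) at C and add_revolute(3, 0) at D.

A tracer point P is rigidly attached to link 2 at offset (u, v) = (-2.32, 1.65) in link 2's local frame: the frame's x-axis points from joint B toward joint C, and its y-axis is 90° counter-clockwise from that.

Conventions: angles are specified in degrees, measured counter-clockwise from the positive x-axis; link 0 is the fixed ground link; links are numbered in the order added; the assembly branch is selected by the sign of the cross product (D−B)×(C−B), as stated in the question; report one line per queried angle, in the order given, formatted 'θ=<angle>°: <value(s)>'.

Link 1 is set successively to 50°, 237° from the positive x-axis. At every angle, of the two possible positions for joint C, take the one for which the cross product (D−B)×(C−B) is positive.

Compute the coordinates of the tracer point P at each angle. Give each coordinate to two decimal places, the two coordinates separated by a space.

A=(0,0), D=(4.00,0)
θ=50°: B = A + 2.00·(cos50°, sin50°) = (1.2856, 1.5321)
θ=50°: |BD| = 3.1170
θ=50°: circle(B,7.00) ∩ circle(D,8.00): a=-0.8477, h=6.9485
θ=50°:   candidates: C₊=(3.9627,7.9999) cross=21.658; C₋=(-2.8681,-4.1024) cross=-21.658
θ=50°:   branch + wants cross > 0 → take C=(3.9627,7.9999) (cross=21.658)
θ=50°: ex = (C−B)/|BC| = (0.3825,0.9240); ey = (-0.9240,0.3825)
θ=50°: P = B + -2.32·ex + 1.65·ey = (-1.1263,0.0195)
θ=237°: B = A + 2.00·(cos237°, sin237°) = (-1.0893, -1.6773)
θ=237°: |BD| = 5.3586
θ=237°: circle(B,7.00) ∩ circle(D,8.00): a=1.2797, h=6.8820
θ=237°:   candidates: C₊=(-2.0282,5.2594) cross=36.878; C₋=(2.2803,-7.8130) cross=-36.878
θ=237°:   branch + wants cross > 0 → take C=(-2.0282,5.2594) (cross=36.878)
θ=237°: ex = (C−B)/|BC| = (-0.1341,0.9910); ey = (-0.9910,-0.1341)
θ=237°: P = B + -2.32·ex + 1.65·ey = (-2.4132,-4.1977)

θ=50°: -1.13 0.02
θ=237°: -2.41 -4.20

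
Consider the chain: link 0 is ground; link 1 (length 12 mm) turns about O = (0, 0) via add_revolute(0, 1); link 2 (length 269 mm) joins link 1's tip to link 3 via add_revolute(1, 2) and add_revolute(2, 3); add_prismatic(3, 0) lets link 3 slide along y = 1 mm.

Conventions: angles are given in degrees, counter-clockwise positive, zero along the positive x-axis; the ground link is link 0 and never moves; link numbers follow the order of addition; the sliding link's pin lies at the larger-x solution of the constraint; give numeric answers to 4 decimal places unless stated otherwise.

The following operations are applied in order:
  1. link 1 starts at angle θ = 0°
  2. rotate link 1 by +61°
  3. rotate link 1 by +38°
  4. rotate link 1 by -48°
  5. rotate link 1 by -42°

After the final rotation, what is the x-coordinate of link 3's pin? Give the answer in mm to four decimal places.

geometry: r = 12 mm, L = 269 mm, e = 1 mm; θ starts at 0°
rotate link 1 by +61°: θ ← 0° +61° = 61°
rotate link 1 by +38°: θ ← 61° +38° = 99°
rotate link 1 by -48°: θ ← 99° -48° = 51°
rotate link 1 by -42°: θ ← 51° -42° = 9°
crank pin P = (r cos θ, r sin θ) = (11.852260, 1.877214)
h = r sin θ − e = 1.877214 − 1 = 0.877214
x = r cos θ + √(L² − h²) = 11.852260 + 268.998570 = 280.850830

280.8508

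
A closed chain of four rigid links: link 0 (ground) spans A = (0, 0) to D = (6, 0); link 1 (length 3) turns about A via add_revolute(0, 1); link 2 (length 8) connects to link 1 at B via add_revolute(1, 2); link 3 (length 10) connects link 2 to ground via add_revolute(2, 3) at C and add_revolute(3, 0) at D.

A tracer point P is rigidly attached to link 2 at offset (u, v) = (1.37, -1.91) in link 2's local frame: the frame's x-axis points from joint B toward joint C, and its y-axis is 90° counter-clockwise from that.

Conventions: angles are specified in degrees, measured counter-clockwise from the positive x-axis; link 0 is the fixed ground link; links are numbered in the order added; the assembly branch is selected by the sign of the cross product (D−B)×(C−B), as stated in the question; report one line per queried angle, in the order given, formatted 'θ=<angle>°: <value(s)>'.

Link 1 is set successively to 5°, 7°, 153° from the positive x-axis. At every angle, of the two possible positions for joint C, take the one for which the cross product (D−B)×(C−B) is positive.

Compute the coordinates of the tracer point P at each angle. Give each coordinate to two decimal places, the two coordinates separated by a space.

A=(0,0), D=(6.00,0)
θ=5°: B = A + 3.00·(cos5°, sin5°) = (2.9886, 0.2615)
θ=5°: |BD| = 3.0227
θ=5°: circle(B,8.00) ∩ circle(D,10.00): a=-4.4435, h=6.6525
θ=5°:   candidates: C₊=(-0.8628,7.2734) cross=20.109; C₋=(-2.0137,-5.9817) cross=-20.109
θ=5°:   branch + wants cross > 0 → take C=(-0.8628,7.2734) (cross=20.109)
θ=5°: ex = (C−B)/|BC| = (-0.4814,0.8765); ey = (-0.8765,-0.4814)
θ=5°: P = B + 1.37·ex + -1.91·ey = (4.0031,2.3818)
θ=7°: B = A + 3.00·(cos7°, sin7°) = (2.9776, 0.3656)
θ=7°: |BD| = 3.0444
θ=7°: circle(B,8.00) ∩ circle(D,10.00): a=-4.3903, h=6.6877
θ=7°:   candidates: C₊=(-0.5778,7.5321) cross=20.360; C₋=(-2.1840,-5.7464) cross=-20.360
θ=7°:   branch + wants cross > 0 → take C=(-0.5778,7.5321) (cross=20.360)
θ=7°: ex = (C−B)/|BC| = (-0.4444,0.8958); ey = (-0.8958,-0.4444)
θ=7°: P = B + 1.37·ex + -1.91·ey = (4.0798,2.4417)
θ=153°: B = A + 3.00·(cos153°, sin153°) = (-2.6730, 1.3620)
θ=153°: |BD| = 8.7793
θ=153°: circle(B,8.00) ∩ circle(D,10.00): a=2.3394, h=7.6503
θ=153°:   candidates: C₊=(0.8249,8.5567) cross=67.164; C₋=(-1.5488,-6.5586) cross=-67.164
θ=153°:   branch + wants cross > 0 → take C=(0.8249,8.5567) (cross=67.164)
θ=153°: ex = (C−B)/|BC| = (0.4372,0.8993); ey = (-0.8993,0.4372)
θ=153°: P = B + 1.37·ex + -1.91·ey = (-0.3563,1.7590)

θ=5°: 4.00 2.38
θ=7°: 4.08 2.44
θ=153°: -0.36 1.76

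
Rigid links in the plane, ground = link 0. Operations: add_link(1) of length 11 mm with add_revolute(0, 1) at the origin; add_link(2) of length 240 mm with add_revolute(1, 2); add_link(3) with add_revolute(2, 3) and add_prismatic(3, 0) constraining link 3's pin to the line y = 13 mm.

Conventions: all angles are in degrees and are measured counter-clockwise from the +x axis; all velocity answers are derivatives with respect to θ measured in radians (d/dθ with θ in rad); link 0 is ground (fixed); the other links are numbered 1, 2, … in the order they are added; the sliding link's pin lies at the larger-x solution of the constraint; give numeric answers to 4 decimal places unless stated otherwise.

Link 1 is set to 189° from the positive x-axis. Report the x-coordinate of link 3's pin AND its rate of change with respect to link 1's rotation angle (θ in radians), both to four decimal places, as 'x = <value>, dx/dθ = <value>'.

geometry: r = 11 mm, L = 240 mm, e = 13 mm
crank pin P = (r cos θ, r sin θ) = (-10.864572, -1.720779)
h = r sin θ − e = -1.720779 − 13 = -14.720779
x = r cos θ + √(L² − h²) = -10.864572 + 239.548113 = 228.683542
dx/dθ = −r sin θ − h·r cos θ/√(L² − h²) (θ in radians; h = -14.720779) = 1.053126

x = 228.6835, dx/dθ = 1.0531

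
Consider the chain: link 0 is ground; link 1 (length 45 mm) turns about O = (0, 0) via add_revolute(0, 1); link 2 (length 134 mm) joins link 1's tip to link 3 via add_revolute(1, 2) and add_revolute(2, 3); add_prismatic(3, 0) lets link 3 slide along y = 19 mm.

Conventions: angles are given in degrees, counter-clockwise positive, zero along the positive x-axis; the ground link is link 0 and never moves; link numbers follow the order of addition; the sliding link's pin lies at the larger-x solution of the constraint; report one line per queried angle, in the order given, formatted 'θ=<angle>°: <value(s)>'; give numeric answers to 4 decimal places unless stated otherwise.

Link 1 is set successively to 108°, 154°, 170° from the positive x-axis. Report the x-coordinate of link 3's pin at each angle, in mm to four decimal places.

geometry: r = 45 mm, L = 134 mm, e = 19 mm
θ=108°: crank pin P = (r cos θ, r sin θ) = (-13.905765, 42.797543)
θ=108°: h = r sin θ − e = 42.797543 − 19 = 23.797543
θ=108°: x = r cos θ + √(L² − h²) = -13.905765 + 131.869924 = 117.964160
θ=154°: crank pin P = (r cos θ, r sin θ) = (-40.445732, 19.726702)
θ=154°: h = r sin θ − e = 19.726702 − 19 = 0.726702
θ=154°: x = r cos θ + √(L² − h²) = -40.445732 + 133.998029 = 93.552297
θ=170°: crank pin P = (r cos θ, r sin θ) = (-44.316349, 7.814168)
θ=170°: h = r sin θ − e = 7.814168 − 19 = -11.185832
θ=170°: x = r cos θ + √(L² − h²) = -44.316349 + 133.532308 = 89.215959

θ=108°: 117.9642
θ=154°: 93.5523
θ=170°: 89.2160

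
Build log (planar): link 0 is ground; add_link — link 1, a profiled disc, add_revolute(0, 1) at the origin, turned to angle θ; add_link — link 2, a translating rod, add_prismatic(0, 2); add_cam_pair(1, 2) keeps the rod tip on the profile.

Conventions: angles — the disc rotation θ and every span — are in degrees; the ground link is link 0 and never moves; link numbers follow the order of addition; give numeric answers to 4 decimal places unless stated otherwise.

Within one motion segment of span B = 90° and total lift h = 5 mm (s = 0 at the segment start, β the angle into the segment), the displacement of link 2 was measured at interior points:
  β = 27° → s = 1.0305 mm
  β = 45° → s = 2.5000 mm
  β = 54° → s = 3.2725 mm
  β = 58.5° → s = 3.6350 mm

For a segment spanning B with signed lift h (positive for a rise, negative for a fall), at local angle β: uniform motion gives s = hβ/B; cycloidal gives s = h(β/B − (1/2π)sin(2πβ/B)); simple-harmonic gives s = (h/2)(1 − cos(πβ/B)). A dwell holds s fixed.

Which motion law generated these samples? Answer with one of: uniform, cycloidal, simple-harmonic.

candidates at β/B = r: uniform s = h·r (linear in β); cycloidal s = h·(r − sin(2πr)/(2π)); simple-harmonic s = (h/2)(1 − cos(πr))
β=27°: printed 1.0305 | uniform 1.5000, cycloidal 0.7432, simple-harmonic 1.0305
β=45°: printed 2.5000 | uniform 2.5000, cycloidal 2.5000, simple-harmonic 2.5000
β=54°: printed 3.2725 | uniform 3.0000, cycloidal 3.4677, simple-harmonic 3.2725
β=58.5°: printed 3.6350 | uniform 3.2500, cycloidal 3.8938, simple-harmonic 3.6350
only one law matches every sample → simple-harmonic

simple-harmonic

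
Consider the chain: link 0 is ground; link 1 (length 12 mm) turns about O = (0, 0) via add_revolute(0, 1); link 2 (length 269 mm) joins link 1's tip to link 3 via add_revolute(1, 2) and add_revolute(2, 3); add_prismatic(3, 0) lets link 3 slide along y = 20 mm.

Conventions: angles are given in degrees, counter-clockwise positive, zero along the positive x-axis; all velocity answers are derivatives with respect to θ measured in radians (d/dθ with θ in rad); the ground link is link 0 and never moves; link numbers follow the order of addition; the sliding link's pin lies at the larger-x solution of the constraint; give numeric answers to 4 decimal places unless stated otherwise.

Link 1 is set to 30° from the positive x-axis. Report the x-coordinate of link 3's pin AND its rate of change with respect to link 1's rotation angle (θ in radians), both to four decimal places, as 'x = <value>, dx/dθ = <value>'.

geometry: r = 12 mm, L = 269 mm, e = 20 mm
crank pin P = (r cos θ, r sin θ) = (10.392305, 6.000000)
h = r sin θ − e = 6.000000 − 20 = -14.000000
x = r cos θ + √(L² − h²) = 10.392305 + 268.635441 = 279.027746
dx/dθ = −r sin θ − h·r cos θ/√(L² − h²) (θ in radians; h = -14.000000) = -5.458403

x = 279.0277, dx/dθ = -5.4584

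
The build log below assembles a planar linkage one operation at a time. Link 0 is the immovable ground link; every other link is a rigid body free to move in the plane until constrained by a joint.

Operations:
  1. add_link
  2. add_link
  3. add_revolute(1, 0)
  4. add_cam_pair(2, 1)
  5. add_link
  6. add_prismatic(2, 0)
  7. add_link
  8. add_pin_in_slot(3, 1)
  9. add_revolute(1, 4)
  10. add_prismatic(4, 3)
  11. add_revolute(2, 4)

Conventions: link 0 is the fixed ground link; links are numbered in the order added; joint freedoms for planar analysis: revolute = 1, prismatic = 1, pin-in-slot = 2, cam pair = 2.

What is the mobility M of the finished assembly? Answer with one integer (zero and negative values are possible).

link 0 = ground. State L|J1|J2 = 1|0|0
+link1  2|0|0
+link2  3|0|0
R(1,0) f=1→J1  3|1|0
C(2,1) f=2→J2  3|1|1
+link3  4|1|1
P(2,0) f=1→J1  4|2|1
+link4  5|2|1
PS(3,1) f=2→J2  5|2|2
R(1,4) f=1→J1  5|3|2
P(4,3) f=1→J1  5|4|2
R(2,4) f=1→J1  5|5|2
M = 3(5−1)−2·5−2 = 12−10−2 = 0

M = 0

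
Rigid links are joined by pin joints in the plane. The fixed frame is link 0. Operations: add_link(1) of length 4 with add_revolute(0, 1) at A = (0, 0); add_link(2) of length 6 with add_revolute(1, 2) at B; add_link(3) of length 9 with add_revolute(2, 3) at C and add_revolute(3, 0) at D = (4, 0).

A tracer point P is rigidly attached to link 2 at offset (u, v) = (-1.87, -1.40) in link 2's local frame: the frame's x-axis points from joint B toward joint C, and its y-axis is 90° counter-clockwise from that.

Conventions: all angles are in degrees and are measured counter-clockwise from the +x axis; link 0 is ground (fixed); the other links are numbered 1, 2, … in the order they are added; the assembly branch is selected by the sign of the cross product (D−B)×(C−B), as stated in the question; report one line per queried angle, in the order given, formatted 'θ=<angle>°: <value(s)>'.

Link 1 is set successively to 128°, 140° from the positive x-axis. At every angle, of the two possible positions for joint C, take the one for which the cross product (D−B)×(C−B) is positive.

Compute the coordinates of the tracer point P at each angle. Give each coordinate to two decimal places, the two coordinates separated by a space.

A=(0,0), D=(4.00,0)
θ=128°: B = A + 4.00·(cos128°, sin128°) = (-2.4626, 3.1520)
θ=128°: |BD| = 7.1904
θ=128°: circle(B,6.00) ∩ circle(D,9.00): a=0.4660, h=5.9819
θ=128°:   candidates: C₊=(0.5785,8.3242) cross=43.012; C₋=(-4.6661,-2.4287) cross=-43.012
θ=128°:   branch + wants cross > 0 → take C=(0.5785,8.3242) (cross=43.012)
θ=128°: ex = (C−B)/|BC| = (0.5069,0.8620); ey = (-0.8620,0.5069)
θ=128°: P = B + -1.87·ex + -1.40·ey = (-2.2036,0.8304)
θ=140°: B = A + 4.00·(cos140°, sin140°) = (-3.0642, 2.5712)
θ=140°: |BD| = 7.5175
θ=140°: circle(B,6.00) ∩ circle(D,9.00): a=0.7658, h=5.9509
θ=140°:   candidates: C₊=(-0.3093,7.9013) cross=44.736; C₋=(-4.3799,-3.2828) cross=-44.736
θ=140°:   branch + wants cross > 0 → take C=(-0.3093,7.9013) (cross=44.736)
θ=140°: ex = (C−B)/|BC| = (0.4592,0.8884); ey = (-0.8884,0.4592)
θ=140°: P = B + -1.87·ex + -1.40·ey = (-2.6791,0.2671)

θ=128°: -2.20 0.83
θ=140°: -2.68 0.27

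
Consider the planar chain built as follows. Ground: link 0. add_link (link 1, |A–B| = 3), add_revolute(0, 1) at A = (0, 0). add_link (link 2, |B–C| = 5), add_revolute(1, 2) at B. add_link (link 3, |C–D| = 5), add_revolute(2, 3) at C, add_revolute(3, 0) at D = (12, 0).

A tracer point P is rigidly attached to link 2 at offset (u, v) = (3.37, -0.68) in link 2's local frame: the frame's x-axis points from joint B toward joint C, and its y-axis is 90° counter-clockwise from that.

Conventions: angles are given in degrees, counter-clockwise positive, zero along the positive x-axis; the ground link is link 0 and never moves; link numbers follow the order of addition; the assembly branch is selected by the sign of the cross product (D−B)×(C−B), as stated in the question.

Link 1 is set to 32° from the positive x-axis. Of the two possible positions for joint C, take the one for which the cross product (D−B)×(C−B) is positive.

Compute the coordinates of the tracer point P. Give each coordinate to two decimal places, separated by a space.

A=(0,0), D=(12.00,0)
B = A + 3.00·(cos32°, sin32°) = (2.5441, 1.5898)
|BD| = 9.5886
circle(B,5.00) ∩ circle(D,5.00): a=4.7943, h=1.4195
  candidates: C₊=(7.5074,2.1947) cross=13.611; C₋=(7.0367,-0.6049) cross=-13.611
  branch + wants cross > 0 → take C=(7.5074,2.1947) (cross=13.611)
ex = (C−B)/|BC| = (0.9927,0.1210); ey = (-0.1210,0.9927)
P = B + 3.37·ex + -0.68·ey = (5.9717,1.3225)

5.97 1.32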